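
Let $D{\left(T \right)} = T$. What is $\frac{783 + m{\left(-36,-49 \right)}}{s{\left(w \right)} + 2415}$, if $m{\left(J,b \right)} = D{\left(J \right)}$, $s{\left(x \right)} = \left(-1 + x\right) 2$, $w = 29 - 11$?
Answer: $\frac{747}{2449} \approx 0.30502$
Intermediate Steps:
$w = 18$
$s{\left(x \right)} = -2 + 2 x$
$m{\left(J,b \right)} = J$
$\frac{783 + m{\left(-36,-49 \right)}}{s{\left(w \right)} + 2415} = \frac{783 - 36}{\left(-2 + 2 \cdot 18\right) + 2415} = \frac{747}{\left(-2 + 36\right) + 2415} = \frac{747}{34 + 2415} = \frac{747}{2449}$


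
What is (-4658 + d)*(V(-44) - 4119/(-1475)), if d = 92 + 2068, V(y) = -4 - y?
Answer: -157671262/1475 ≈ -1.0690e+5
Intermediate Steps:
d = 2160
(-4658 + d)*(V(-44) - 4119/(-1475)) = (-4658 + 2160)*((-4 - 1*(-44)) - 4119/(-1475)) = -2498*((-4 + 44) - 4119*(-1/1475)) = -2498*(40 + 4119/1475) = -2498*63119/1475 = -157671262/1475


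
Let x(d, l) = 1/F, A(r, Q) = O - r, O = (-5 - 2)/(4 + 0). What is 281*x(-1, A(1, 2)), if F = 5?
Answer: 281/5 ≈ 56.200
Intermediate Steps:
O = -7/4 ≈ -1.7500
A(r, Q) = -7/4 - r
x(d, l) = 1/5
281*x(-1, A(1, 2)) = 281*(1/5) = 281/5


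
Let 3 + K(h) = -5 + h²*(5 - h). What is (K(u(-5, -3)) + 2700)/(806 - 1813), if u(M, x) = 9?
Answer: -2368/1007 ≈ -2.3515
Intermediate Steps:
K(h) = -8 + h²*(5 - h) (K(h) = -3 + (-5 + h²*(5 - h)) = -8 + h²*(5 - h))
(K(u(-5, -3)) + 2700)/(806 - 1813) = ((-8 - 1*9³ + 5*9²) + 2700)/(806 - 1813) = ((-8 - 1*729 + 5*81) + 2700)/(-1007) = ((-8 - 729 + 405) + 2700)*(-1/1007) = (-332 + 2700)*(-1/1007) = 2368*(-1/1007) = -2368/1007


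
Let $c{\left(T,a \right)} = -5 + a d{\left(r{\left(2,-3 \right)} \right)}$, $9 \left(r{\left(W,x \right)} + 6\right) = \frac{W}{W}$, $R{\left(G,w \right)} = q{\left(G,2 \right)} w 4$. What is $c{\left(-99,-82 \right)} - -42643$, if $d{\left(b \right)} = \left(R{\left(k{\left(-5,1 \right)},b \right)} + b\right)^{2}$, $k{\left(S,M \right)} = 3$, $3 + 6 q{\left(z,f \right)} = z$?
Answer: $\frac{3223340}{81} \approx 39794.0$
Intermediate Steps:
$q{\left(z,f \right)} = - \frac{1}{2} + \frac{z}{6}$
$R{\left(G,w \right)} = 4 w \left(- \frac{1}{2} + \frac{G}{6}\right)$ ($R{\left(G,w \right)} = \left(- \frac{1}{2} + \frac{G}{6}\right) w 4 = w \left(- \frac{1}{2} + \frac{G}{6}\right) 4 = 4 w \left(- \frac{1}{2} + \frac{G}{6}\right)$)
$r{\left(W,x \right)} = - \frac{53}{9}$ ($r{\left(W,x \right)} = -6 + \frac{W \frac{1}{W}}{9} = -6 + \frac{1}{9} \cdot 1 = -6 + \frac{1}{9} = - \frac{53}{9}$)
$d{\left(b \right)} = b^{2}$ ($d{\left(b \right)} = \left(\frac{2 b \left(-3 + 3\right)}{3} + b\right)^{2} = \left(\frac{2}{3} b 0 + b\right)^{2} = \left(0 + b\right)^{2} = b^{2}$)
$c{\left(T,a \right)} = -5 + \frac{2809 a}{81}$ ($c{\left(T,a \right)} = -5 + a \left(- \frac{53}{9}\right)^{2} = -5 + a \frac{2809}{81} = -5 + \frac{2809 a}{81}$)
$c{\left(-99,-82 \right)} - -42643 = \left(-5 + \frac{2809}{81} \left(-82\right)\right) - -42643 = \left(-5 - \frac{230338}{81}\right) + 42643 = - \frac{230743}{81} + 42643 = \frac{3223340}{81}$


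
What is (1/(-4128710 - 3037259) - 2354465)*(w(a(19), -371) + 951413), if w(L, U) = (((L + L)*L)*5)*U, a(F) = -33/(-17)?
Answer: -4570937599355150612862/2070965041 ≈ -2.2072e+12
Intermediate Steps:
a(F) = 33/17 (a(F) = -33*(-1/17) = 33/17)
w(L, U) = 10*U*L² (w(L, U) = (((2*L)*L)*5)*U = ((2*L²)*5)*U = (10*L²)*U = 10*U*L²)
(1/(-4128710 - 3037259) - 2354465)*(w(a(19), -371) + 951413) = (1/(-4128710 - 3037259) - 2354465)*(10*(-371)*(33/17)² + 951413) = (1/(-7165969) - 2354465)*(10*(-371)*(1089/289) + 951413) = (-1/7165969 - 2354465)*(-4040190/289 + 951413) = -16872023201586/7165969*270918167/289 = -4570937599355150612862/2070965041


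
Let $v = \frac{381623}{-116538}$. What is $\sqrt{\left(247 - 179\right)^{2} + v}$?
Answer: $\frac{\sqrt{62754557991882}}{116538} \approx 67.976$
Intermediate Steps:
$v = - \frac{381623}{116538}$ ($v = 381623 \left(- \frac{1}{116538}\right) = - \frac{381623}{116538} \approx -3.2747$)
$\sqrt{\left(247 - 179\right)^{2} + v} = \sqrt{\left(247 - 179\right)^{2} - \frac{381623}{116538}} = \sqrt{68^{2} - \frac{381623}{116538}} = \sqrt{4624 - \frac{381623}{116538}} = \sqrt{\frac{538490089}{116538}} = \frac{\sqrt{62754557991882}}{116538}$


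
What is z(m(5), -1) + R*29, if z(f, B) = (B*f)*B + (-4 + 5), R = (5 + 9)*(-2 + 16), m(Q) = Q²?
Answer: 5710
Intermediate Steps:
R = 196 (R = 14*14 = 196)
z(f, B) = 1 + f*B² (z(f, B) = f*B² + 1 = 1 + f*B²)
z(m(5), -1) + R*29 = (1 + 5²*(-1)²) + 196*29 = (1 + 25*1) + 5684 = (1 + 25) + 5684 = 26 + 5684 = 5710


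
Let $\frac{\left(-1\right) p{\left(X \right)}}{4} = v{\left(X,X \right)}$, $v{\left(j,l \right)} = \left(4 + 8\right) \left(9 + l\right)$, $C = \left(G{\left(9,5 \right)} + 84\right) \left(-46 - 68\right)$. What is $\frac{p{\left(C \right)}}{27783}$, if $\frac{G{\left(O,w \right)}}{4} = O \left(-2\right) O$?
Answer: $- \frac{114320}{1029} \approx -111.1$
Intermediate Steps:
$G{\left(O,w \right)} = - 8 O^{2}$ ($G{\left(O,w \right)} = 4 O \left(-2\right) O = 4 - 2 O O = 4 \left(- 2 O^{2}\right) = - 8 O^{2}$)
$C = 64296$ ($C = \left(- 8 \cdot 9^{2} + 84\right) \left(-46 - 68\right) = \left(\left(-8\right) 81 + 84\right) \left(-114\right) = \left(-648 + 84\right) \left(-114\right) = \left(-564\right) \left(-114\right) = 64296$)
$v{\left(j,l \right)} = 108 + 12 l$ ($v{\left(j,l \right)} = 12 \left(9 + l\right) = 108 + 12 l$)
$p{\left(X \right)} = -432 - 48 X$ ($p{\left(X \right)} = - 4 \left(108 + 12 X\right) = -432 - 48 X$)
$\frac{p{\left(C \right)}}{27783} = \frac{-432 - 3086208}{27783} = \left(-432 - 3086208\right) \frac{1}{27783} = \left(-3086640\right) \frac{1}{27783} = - \frac{114320}{1029}$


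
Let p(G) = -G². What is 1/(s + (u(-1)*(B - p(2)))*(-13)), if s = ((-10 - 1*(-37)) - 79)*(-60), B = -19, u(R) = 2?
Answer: 1/3510 ≈ 0.00028490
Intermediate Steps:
s = 3120 (s = ((-10 + 37) - 79)*(-60) = (27 - 79)*(-60) = -52*(-60) = 3120)
1/(s + (u(-1)*(B - p(2)))*(-13)) = 1/(3120 + (2*(-19 - (-1)*2²))*(-13)) = 1/(3120 + (2*(-19 - (-1)*4))*(-13)) = 1/(3120 + (2*(-19 - 1*(-4)))*(-13)) = 1/(3120 + (2*(-19 + 4))*(-13)) = 1/(3120 + (2*(-15))*(-13)) = 1/(3120 - 30*(-13)) = 1/(3120 + 390) = 1/3510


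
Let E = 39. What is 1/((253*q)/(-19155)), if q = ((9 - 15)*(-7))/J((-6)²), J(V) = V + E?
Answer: -478875/3542 ≈ -135.20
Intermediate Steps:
J(V) = 39 + V (J(V) = V + 39 = 39 + V)
q = 14/25 (q = ((9 - 15)*(-7))/(39 + (-6)²) = (-6*(-7))/(39 + 36) = 42/75 = 42*(1/75) = 14/25 ≈ 0.56000)
1/((253*q)/(-19155)) = 1/((253*(14/25))/(-19155)) = 1/((3542/25)*(-1/19155)) = 1/(-3542/478875) = -478875/3542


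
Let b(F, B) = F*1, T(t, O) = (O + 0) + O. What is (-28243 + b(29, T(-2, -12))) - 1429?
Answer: -29643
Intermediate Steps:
T(t, O) = 2*O (T(t, O) = O + O = 2*O)
b(F, B) = F
(-28243 + b(29, T(-2, -12))) - 1429 = (-28243 + 29) - 1429 = -28214 - 1429 = -29643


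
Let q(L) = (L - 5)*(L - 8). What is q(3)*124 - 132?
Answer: 1108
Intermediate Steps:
q(L) = (-8 + L)*(-5 + L) (q(L) = (-5 + L)*(-8 + L) = (-8 + L)*(-5 + L))
q(3)*124 - 132 = (40 + 3² - 13*3)*124 - 132 = (40 + 9 - 39)*124 - 132 = 10*124 - 132 = 1240 - 132 = 1108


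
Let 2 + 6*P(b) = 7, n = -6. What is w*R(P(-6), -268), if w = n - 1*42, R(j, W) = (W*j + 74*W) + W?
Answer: 975520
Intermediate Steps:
P(b) = ⅚ (P(b) = -⅓ + (⅙)*7 = -⅓ + 7/6 = ⅚)
R(j, W) = 75*W + W*j (R(j, W) = (74*W + W*j) + W = 75*W + W*j)
w = -48 (w = -6 - 1*42 = -6 - 42 = -48)
w*R(P(-6), -268) = -(-12864)*(75 + ⅚) = -(-12864)*455/6 = -48*(-60970/3) = 975520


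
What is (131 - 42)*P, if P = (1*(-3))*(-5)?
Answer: 1335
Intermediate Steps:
P = 15 (P = -3*(-5) = 15)
(131 - 42)*P = (131 - 42)*15 = 89*15 = 1335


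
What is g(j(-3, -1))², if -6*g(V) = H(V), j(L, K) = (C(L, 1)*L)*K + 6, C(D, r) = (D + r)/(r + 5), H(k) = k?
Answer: 25/36 ≈ 0.69444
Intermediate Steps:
C(D, r) = (D + r)/(5 + r)
j(L, K) = 6 + K*L*(⅙ + L/6) (j(L, K) = (((L + 1)/(5 + 1))*L)*K + 6 = (((1 + L)/6)*L)*K + 6 = ((⅙ + L/6)*L)*K + 6 = (L*(⅙ + L/6))*K + 6 = K*L*(⅙ + L/6) + 6 = 6 + K*L*(⅙ + L/6))
g(V) = -V/6
g(j(-3, -1))² = (-(6 + (⅙)*(-1)*(-3)*(1 - 3))/6)² = (-(6 + (⅙)*(-1)*(-3)*(-2))/6)² = (-(6 - 1)/6)² = (-⅙*5)² = (-⅚)² = 25/36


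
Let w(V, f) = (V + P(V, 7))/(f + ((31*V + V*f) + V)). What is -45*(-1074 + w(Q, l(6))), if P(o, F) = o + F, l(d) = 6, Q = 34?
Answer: 62728965/1298 ≈ 48327.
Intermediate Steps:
P(o, F) = F + o
w(V, f) = (7 + 2*V)/(f + 32*V + V*f) (w(V, f) = (V + (7 + V))/(f + ((31*V + V*f) + V)) = (7 + 2*V)/(f + (32*V + V*f)) = (7 + 2*V)/(f + 32*V + V*f))
-45*(-1074 + w(Q, l(6))) = -45*(-1074 + (7 + 2*34)/(6 + 32*34 + 34*6)) = -45*(-1074 + (7 + 68)/(6 + 1088 + 204)) = -45*(-1074 + 75/1298) = -45*(-1393977/1298) = 62728965/1298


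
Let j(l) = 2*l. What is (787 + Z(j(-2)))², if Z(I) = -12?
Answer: 600625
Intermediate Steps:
(787 + Z(j(-2)))² = (787 - 12)² = 775² = 600625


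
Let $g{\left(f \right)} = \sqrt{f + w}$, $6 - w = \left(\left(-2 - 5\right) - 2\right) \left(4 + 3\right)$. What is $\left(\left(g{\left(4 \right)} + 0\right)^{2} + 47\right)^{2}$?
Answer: $14400$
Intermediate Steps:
$w = 69$ ($w = 6 - \left(\left(-2 - 5\right) - 2\right) \left(4 + 3\right) = 6 - \left(-7 - 2\right) 7 = 6 - \left(-9\right) 7 = 6 - -63 = 6 + 63 = 69$)
$g{\left(f \right)} = \sqrt{69 + f}$ ($g{\left(f \right)} = \sqrt{f + 69} = \sqrt{69 + f}$)
$\left(\left(g{\left(4 \right)} + 0\right)^{2} + 47\right)^{2} = \left(\left(\sqrt{69 + 4} + 0\right)^{2} + 47\right)^{2} = \left(\left(\sqrt{73} + 0\right)^{2} + 47\right)^{2} = \left(\left(\sqrt{73}\right)^{2} + 47\right)^{2} = \left(73 + 47\right)^{2} = 120^{2} = 14400$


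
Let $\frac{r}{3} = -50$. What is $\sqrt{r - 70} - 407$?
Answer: $-407 + 2 i \sqrt{55} \approx -407.0 + 14.832 i$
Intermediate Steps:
$r = -150$ ($r = 3 \left(-50\right) = -150$)
$\sqrt{r - 70} - 407 = \sqrt{-150 - 70} - 407 = \sqrt{-220} - 407 = 2 i \sqrt{55} - 407 = -407 + 2 i \sqrt{55}$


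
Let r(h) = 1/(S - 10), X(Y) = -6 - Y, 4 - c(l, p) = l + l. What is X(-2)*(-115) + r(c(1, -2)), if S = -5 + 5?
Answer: 4599/10 ≈ 459.90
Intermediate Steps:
S = 0
c(l, p) = 4 - 2*l (c(l, p) = 4 - (l + l) = 4 - 2*l)
r(h) = -1/10 (r(h) = 1/(0 - 10) = 1/(-10) = -1/10)
X(-2)*(-115) + r(c(1, -2)) = (-6 - 1*(-2))*(-115) - 1/10 = (-6 + 2)*(-115) - 1/10 = -4*(-115) - 1/10 = 460 - 1/10 = 4599/10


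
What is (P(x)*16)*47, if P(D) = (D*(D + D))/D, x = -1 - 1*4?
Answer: -7520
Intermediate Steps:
x = -5 (x = -1 - 4 = -5)
P(D) = 2*D (P(D) = (D*(2*D))/D = (2*D²)/D = 2*D)
(P(x)*16)*47 = ((2*(-5))*16)*47 = -10*16*47 = -160*47 = -7520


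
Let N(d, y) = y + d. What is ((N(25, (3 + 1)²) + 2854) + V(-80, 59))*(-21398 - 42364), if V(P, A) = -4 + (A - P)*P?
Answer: 524697498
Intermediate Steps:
N(d, y) = d + y
V(P, A) = -4 + P*(A - P)
((N(25, (3 + 1)²) + 2854) + V(-80, 59))*(-21398 - 42364) = (((25 + (3 + 1)²) + 2854) + (-4 - 1*(-80)² + 59*(-80)))*(-21398 - 42364) = (((25 + 4²) + 2854) + (-4 - 1*6400 - 4720))*(-63762) = (((25 + 16) + 2854) + (-4 - 6400 - 4720))*(-63762) = ((41 + 2854) - 11124)*(-63762) = (2895 - 11124)*(-63762) = -8229*(-63762) = 524697498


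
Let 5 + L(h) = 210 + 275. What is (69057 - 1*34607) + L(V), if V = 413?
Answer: 34930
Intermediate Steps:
L(h) = 480 (L(h) = -5 + (210 + 275) = -5 + 485 = 480)
(69057 - 1*34607) + L(V) = (69057 - 1*34607) + 480 = (69057 - 34607) + 480 = 34450 + 480 = 34930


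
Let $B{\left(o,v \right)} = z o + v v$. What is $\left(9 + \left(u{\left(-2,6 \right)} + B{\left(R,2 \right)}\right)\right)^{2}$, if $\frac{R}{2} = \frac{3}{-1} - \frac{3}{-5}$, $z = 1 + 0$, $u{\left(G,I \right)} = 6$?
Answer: $\frac{5041}{25} \approx 201.64$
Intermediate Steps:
$z = 1$
$R = - \frac{24}{5}$ ($R = 2 \left(\frac{3}{-1} - \frac{3}{-5}\right) = 2 \left(3 \left(-1\right) - - \frac{3}{5}\right) = 2 \left(-3 + \frac{3}{5}\right) = 2 \left(- \frac{12}{5}\right) = - \frac{24}{5} \approx -4.8$)
$B{\left(o,v \right)} = o + v^{2}$ ($B{\left(o,v \right)} = 1 o + v v = o + v^{2}$)
$\left(9 + \left(u{\left(-2,6 \right)} + B{\left(R,2 \right)}\right)\right)^{2} = \left(9 + \left(6 - \left(\frac{24}{5} - 2^{2}\right)\right)\right)^{2} = \left(9 + \left(6 + \left(- \frac{24}{5} + 4\right)\right)\right)^{2} = \left(9 + \left(6 - \frac{4}{5}\right)\right)^{2} = \left(9 + \frac{26}{5}\right)^{2} = \left(\frac{71}{5}\right)^{2} = \frac{5041}{25}$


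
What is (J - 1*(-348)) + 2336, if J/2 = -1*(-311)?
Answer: 3306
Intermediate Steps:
J = 622 (J = 2*(-1*(-311)) = 2*311 = 622)
(J - 1*(-348)) + 2336 = (622 - 1*(-348)) + 2336 = (622 + 348) + 2336 = 970 + 2336 = 3306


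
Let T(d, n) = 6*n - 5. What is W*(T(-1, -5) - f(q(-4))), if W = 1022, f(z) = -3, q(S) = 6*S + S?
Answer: -32704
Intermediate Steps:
T(d, n) = -5 + 6*n
q(S) = 7*S
W*(T(-1, -5) - f(q(-4))) = 1022*((-5 + 6*(-5)) - 1*(-3)) = 1022*((-5 - 30) + 3) = 1022*(-35 + 3) = 1022*(-32) = -32704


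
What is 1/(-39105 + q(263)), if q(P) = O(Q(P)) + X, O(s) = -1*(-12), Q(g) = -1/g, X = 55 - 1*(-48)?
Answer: -1/38990 ≈ -2.5648e-5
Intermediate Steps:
X = 103 (X = 55 + 48 = 103)
O(s) = 12
q(P) = 115 (q(P) = 12 + 103 = 115)
1/(-39105 + q(263)) = 1/(-39105 + 115) = 1/(-38990) = -1/38990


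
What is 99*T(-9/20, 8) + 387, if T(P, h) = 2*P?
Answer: 2979/10 ≈ 297.90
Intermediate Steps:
99*T(-9/20, 8) + 387 = 99*(2*(-9/20)) + 387 = 99*(-9/10) + 387 = -891/10 + 387 = 2979/10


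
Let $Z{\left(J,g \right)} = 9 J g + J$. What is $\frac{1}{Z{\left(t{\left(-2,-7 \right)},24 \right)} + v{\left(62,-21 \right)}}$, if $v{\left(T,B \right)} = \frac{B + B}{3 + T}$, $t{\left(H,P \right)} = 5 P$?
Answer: $- \frac{65}{493717} \approx -0.00013165$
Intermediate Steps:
$v{\left(T,B \right)} = \frac{2 B}{3 + T}$
$Z{\left(J,g \right)} = J + 9 J g$ ($Z{\left(J,g \right)} = 9 J g + J = J + 9 J g$)
$\frac{1}{Z{\left(t{\left(-2,-7 \right)},24 \right)} + v{\left(62,-21 \right)}} = \frac{1}{5 \left(-7\right) \left(1 + 9 \cdot 24\right) + 2 \left(-21\right) \frac{1}{3 + 62}} = \frac{1}{- 35 \left(1 + 216\right) + 2 \left(-21\right) \frac{1}{65}} = \frac{1}{\left(-35\right) 217 + 2 \left(-21\right) \frac{1}{65}} = \frac{1}{-7595 - \frac{42}{65}} = \frac{1}{- \frac{493717}{65}} = - \frac{65}{493717}$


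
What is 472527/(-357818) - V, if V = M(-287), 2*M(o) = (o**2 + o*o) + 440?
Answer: -29552303329/357818 ≈ -82590.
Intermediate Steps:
M(o) = 220 + o**2 (M(o) = ((o**2 + o*o) + 440)/2 = ((o**2 + o**2) + 440)/2 = (2*o**2 + 440)/2 = (440 + 2*o**2)/2 = 220 + o**2)
V = 82589 (V = 220 + (-287)**2 = 220 + 82369 = 82589)
472527/(-357818) - V = 472527/(-357818) - 1*82589 = 472527*(-1/357818) - 82589 = -472527/357818 - 82589 = -29552303329/357818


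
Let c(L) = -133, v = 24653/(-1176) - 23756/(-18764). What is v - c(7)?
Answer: 625046969/5516616 ≈ 113.30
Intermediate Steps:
v = -108662959/5516616 (v = 24653*(-1/1176) - 23756*(-1/18764) = -24653/1176 + 5939/4691 = -108662959/5516616 ≈ -19.697)
v - c(7) = -108662959/5516616 - 1*(-133) = -108662959/5516616 + 133 = 625046969/5516616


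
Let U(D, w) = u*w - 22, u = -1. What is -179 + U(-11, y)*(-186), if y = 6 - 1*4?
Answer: 4285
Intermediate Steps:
y = 2 (y = 6 - 4 = 2)
U(D, w) = -22 - w (U(D, w) = -w - 22 = -22 - w)
-179 + U(-11, y)*(-186) = -179 + (-22 - 1*2)*(-186) = -179 + (-22 - 2)*(-186) = -179 - 24*(-186) = -179 + 4464 = 4285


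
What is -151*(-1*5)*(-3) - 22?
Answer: -2287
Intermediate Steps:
-151*(-1*5)*(-3) - 22 = -(-755)*(-3) - 22 = -151*15 - 22 = -2265 - 22 = -2287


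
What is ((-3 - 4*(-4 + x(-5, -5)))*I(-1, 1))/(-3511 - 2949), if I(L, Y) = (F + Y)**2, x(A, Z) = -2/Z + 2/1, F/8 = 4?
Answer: -1089/1900 ≈ -0.57316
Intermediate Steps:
F = 32 (F = 8*4 = 32)
x(A, Z) = 2 - 2/Z (x(A, Z) = -2/Z + 2*1 = -2/Z + 2 = 2 - 2/Z)
I(L, Y) = (32 + Y)**2
((-3 - 4*(-4 + x(-5, -5)))*I(-1, 1))/(-3511 - 2949) = ((-3 - 4*(-4 + (2 - 2/(-5))))*(32 + 1)**2)/(-3511 - 2949) = ((-3 - 4*(-4 + (2 - 2*(-1/5))))*33**2)/(-6460) = ((-3 - 4*(-4 + (2 + 2/5)))*1089)*(-1/6460) = ((-3 - 4*(-4 + 12/5))*1089)*(-1/6460) = ((-3 - 4*(-8/5))*1089)*(-1/6460) = ((-3 + 32/5)*1089)*(-1/6460) = ((17/5)*1089)*(-1/6460) = (18513/5)*(-1/6460) = -1089/1900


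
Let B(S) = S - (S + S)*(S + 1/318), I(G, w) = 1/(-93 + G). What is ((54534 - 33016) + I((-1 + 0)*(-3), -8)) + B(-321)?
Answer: -881891873/4770 ≈ -1.8488e+5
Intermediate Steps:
B(S) = S - 2*S*(1/318 + S) (B(S) = S - 2*S*(S + 1/318) = S - 2*S*(1/318 + S))
((54534 - 33016) + I((-1 + 0)*(-3), -8)) + B(-321) = ((54534 - 33016) + 1/(-93 + (-1 + 0)*(-3))) + (2/159)*(-321)*(79 - 159*(-321)) = (21518 + 1/(-93 - 1*(-3))) + (2/159)*(-321)*(79 + 51039) = (21518 + 1/(-93 + 3)) + (2/159)*(-321)*51118 = (21518 + 1/(-90)) - 10939252/53 = (21518 - 1/90) - 10939252/53 = 1936619/90 - 10939252/53 = -881891873/4770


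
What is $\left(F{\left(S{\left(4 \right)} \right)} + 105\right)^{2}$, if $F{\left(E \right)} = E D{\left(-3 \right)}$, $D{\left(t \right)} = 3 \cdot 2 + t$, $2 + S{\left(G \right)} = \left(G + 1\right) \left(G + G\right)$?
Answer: $47961$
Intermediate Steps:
$S{\left(G \right)} = -2 + 2 G \left(1 + G\right)$ ($S{\left(G \right)} = -2 + \left(G + 1\right) \left(G + G\right) = -2 + \left(1 + G\right) 2 G = -2 + 2 G \left(1 + G\right)$)
$D{\left(t \right)} = 6 + t$
$F{\left(E \right)} = 3 E$ ($F{\left(E \right)} = E \left(6 - 3\right) = E 3 = 3 E$)
$\left(F{\left(S{\left(4 \right)} \right)} + 105\right)^{2} = \left(3 \left(-2 + 2 \cdot 4 + 2 \cdot 4^{2}\right) + 105\right)^{2} = \left(3 \left(-2 + 8 + 2 \cdot 16\right) + 105\right)^{2} = \left(3 \left(-2 + 8 + 32\right) + 105\right)^{2} = \left(3 \cdot 38 + 105\right)^{2} = \left(114 + 105\right)^{2} = 219^{2} = 47961$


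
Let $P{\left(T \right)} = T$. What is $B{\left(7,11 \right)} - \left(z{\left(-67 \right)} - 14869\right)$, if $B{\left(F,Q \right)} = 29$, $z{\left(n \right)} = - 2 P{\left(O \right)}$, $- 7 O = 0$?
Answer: $14898$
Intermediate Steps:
$O = 0$ ($O = \left(- \frac{1}{7}\right) 0 = 0$)
$z{\left(n \right)} = 0$ ($z{\left(n \right)} = \left(-2\right) 0 = 0$)
$B{\left(7,11 \right)} - \left(z{\left(-67 \right)} - 14869\right) = 29 - \left(0 - 14869\right) = 29 - -14869 = 29 + 14869 = 14898$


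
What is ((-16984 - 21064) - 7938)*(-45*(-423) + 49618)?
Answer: -3157076858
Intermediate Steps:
((-16984 - 21064) - 7938)*(-45*(-423) + 49618) = (-38048 - 7938)*(19035 + 49618) = -45986*68653 = -3157076858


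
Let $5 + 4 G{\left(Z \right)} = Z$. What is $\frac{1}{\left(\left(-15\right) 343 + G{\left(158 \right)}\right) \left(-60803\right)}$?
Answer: $\frac{4}{1242022881} \approx 3.2206 \cdot 10^{-9}$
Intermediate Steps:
$G{\left(Z \right)} = - \frac{5}{4} + \frac{Z}{4}$
$\frac{1}{\left(\left(-15\right) 343 + G{\left(158 \right)}\right) \left(-60803\right)} = \frac{1}{\left(\left(-15\right) 343 + \left(- \frac{5}{4} + \frac{1}{4} \cdot 158\right)\right) \left(-60803\right)} = \frac{1}{-5145 + \left(- \frac{5}{4} + \frac{79}{2}\right)} \left(- \frac{1}{60803}\right) = \frac{1}{-5145 + \frac{153}{4}} \left(- \frac{1}{60803}\right) = \frac{1}{- \frac{20427}{4}} \left(- \frac{1}{60803}\right) = \left(- \frac{4}{20427}\right) \left(- \frac{1}{60803}\right) = \frac{4}{1242022881}$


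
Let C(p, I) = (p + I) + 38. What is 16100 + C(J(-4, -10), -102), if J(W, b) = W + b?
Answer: 16022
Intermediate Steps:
C(p, I) = 38 + I + p (C(p, I) = (I + p) + 38 = 38 + I + p)
16100 + C(J(-4, -10), -102) = 16100 + (38 - 102 + (-4 - 10)) = 16100 + (38 - 102 - 14) = 16100 - 78 = 16022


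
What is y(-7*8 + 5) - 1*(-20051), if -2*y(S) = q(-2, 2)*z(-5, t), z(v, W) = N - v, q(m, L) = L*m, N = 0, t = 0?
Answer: 20061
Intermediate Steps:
z(v, W) = -v (z(v, W) = 0 - v = -v)
y(S) = 10 (y(S) = -2*(-2)*(-1*(-5))/2 = -(-2)*5 = -1/2*(-20) = 10)
y(-7*8 + 5) - 1*(-20051) = 10 - 1*(-20051) = 10 + 20051 = 20061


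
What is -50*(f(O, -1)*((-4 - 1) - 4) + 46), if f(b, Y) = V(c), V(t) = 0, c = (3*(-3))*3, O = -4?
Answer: -2300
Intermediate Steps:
c = -27 (c = -9*3 = -27)
f(b, Y) = 0
-50*(f(O, -1)*((-4 - 1) - 4) + 46) = -50*(0*((-4 - 1) - 4) + 46) = -50*(0*(-5 - 4) + 46) = -50*(0*(-9) + 46) = -50*(0 + 46) = -50*46 = -2300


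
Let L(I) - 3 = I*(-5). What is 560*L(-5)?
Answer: 15680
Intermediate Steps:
L(I) = 3 - 5*I (L(I) = 3 + I*(-5) = 3 - 5*I)
560*L(-5) = 560*(3 - 5*(-5)) = 560*(3 + 25) = 560*28 = 15680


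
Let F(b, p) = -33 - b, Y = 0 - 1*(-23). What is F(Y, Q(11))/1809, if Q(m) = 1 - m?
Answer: -56/1809 ≈ -0.030956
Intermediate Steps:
Y = 23 (Y = 0 + 23 = 23)
F(Y, Q(11))/1809 = (-33 - 1*23)/1809 = (-33 - 23)*(1/1809) = -56*1/1809 = -56/1809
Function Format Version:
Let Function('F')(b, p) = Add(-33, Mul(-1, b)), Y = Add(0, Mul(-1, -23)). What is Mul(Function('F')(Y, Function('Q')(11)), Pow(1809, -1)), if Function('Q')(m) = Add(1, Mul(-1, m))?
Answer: Rational(-56, 1809) ≈ -0.030956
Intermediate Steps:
Y = 23 (Y = Add(0, 23) = 23)
Mul(Function('F')(Y, Function('Q')(11)), Pow(1809, -1)) = Mul(Add(-33, Mul(-1, 23)), Pow(1809, -1)) = Mul(Add(-33, -23), Rational(1, 1809)) = Mul(-56, Rational(1, 1809)) = Rational(-56, 1809)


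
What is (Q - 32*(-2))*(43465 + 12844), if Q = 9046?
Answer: 512974990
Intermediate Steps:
(Q - 32*(-2))*(43465 + 12844) = (9046 - 32*(-2))*(43465 + 12844) = (9046 + 64)*56309 = 9110*56309 = 512974990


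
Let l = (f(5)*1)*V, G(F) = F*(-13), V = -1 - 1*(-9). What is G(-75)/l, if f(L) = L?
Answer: 195/8 ≈ 24.375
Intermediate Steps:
V = 8 (V = -1 + 9 = 8)
G(F) = -13*F
l = 40 (l = (5*1)*8 = 5*8 = 40)
G(-75)/l = -13*(-75)/40 = 975*(1/40) = 195/8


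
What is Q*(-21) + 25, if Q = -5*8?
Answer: 865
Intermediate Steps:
Q = -40
Q*(-21) + 25 = -40*(-21) + 25 = 840 + 25 = 865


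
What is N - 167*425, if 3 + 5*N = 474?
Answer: -354404/5 ≈ -70881.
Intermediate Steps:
N = 471/5 (N = -3/5 + (1/5)*474 = -3/5 + 474/5 = 471/5 ≈ 94.200)
N - 167*425 = 471/5 - 167*425 = 471/5 - 70975 = -354404/5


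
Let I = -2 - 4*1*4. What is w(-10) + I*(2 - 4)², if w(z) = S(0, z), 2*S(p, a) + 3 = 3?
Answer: -72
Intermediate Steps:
S(p, a) = 0 (S(p, a) = -3/2 + (½)*3 = -3/2 + 3/2 = 0)
w(z) = 0
I = -18 (I = -2 - 4*4 = -2 - 16 = -18)
w(-10) + I*(2 - 4)² = 0 - 18*(2 - 4)² = 0 - 18*(-2)² = 0 - 18*4 = 0 - 72 = -72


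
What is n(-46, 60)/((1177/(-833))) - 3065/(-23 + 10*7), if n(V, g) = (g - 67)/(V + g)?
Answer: -7175859/110638 ≈ -64.859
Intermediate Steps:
n(V, g) = (-67 + g)/(V + g)
n(-46, 60)/((1177/(-833))) - 3065/(-23 + 10*7) = ((-67 + 60)/(-46 + 60))/((1177/(-833))) - 3065/(-23 + 10*7) = (-7/14)/((1177*(-1/833))) - 3065/(-23 + 70) = ((1/14)*(-7))/(-1177/833) - 3065/47 = -½*(-833/1177) - 3065*1/47 = 833/2354 - 3065/47 = -7175859/110638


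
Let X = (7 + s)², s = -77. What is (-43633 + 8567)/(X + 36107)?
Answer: -35066/41007 ≈ -0.85512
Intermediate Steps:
X = 4900 (X = (7 - 77)² = (-70)² = 4900)
(-43633 + 8567)/(X + 36107) = (-43633 + 8567)/(4900 + 36107) = -35066/41007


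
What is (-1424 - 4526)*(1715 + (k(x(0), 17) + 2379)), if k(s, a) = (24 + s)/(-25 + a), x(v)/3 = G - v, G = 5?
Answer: -97321175/4 ≈ -2.4330e+7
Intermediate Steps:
x(v) = 15 - 3*v (x(v) = 3*(5 - v) = 15 - 3*v)
k(s, a) = (24 + s)/(-25 + a)
(-1424 - 4526)*(1715 + (k(x(0), 17) + 2379)) = (-1424 - 4526)*(1715 + ((24 + (15 - 3*0))/(-25 + 17) + 2379)) = -5950*(1715 + ((24 + (15 + 0))/(-8) + 2379)) = -5950*(1715 + (-(24 + 15)/8 + 2379)) = -5950*(1715 + (-⅛*39 + 2379)) = -5950*(1715 + (-39/8 + 2379)) = -5950*(1715 + 18993/8) = -5950*32713/8 = -97321175/4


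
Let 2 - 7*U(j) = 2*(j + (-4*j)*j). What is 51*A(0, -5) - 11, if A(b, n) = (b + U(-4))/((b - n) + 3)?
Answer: 3211/28 ≈ 114.68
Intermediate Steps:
U(j) = 2/7 - 2*j/7 + 8*j**2/7 (U(j) = 2/7 - 2*(j + (-4*j)*j)/7 = 2/7 - 2*(j - 4*j**2)/7 = 2/7 - (-8*j**2 + 2*j)/7 = 2/7 + (-2*j/7 + 8*j**2/7) = 2/7 - 2*j/7 + 8*j**2/7)
A(b, n) = (138/7 + b)/(3 + b - n) (A(b, n) = (b + (2/7 - 2/7*(-4) + (8/7)*(-4)**2))/((b - n) + 3) = (b + (2/7 + 8/7 + (8/7)*16))/(3 + b - n) = (b + (2/7 + 8/7 + 128/7))/(3 + b - n) = (b + 138/7)/(3 + b - n) = (138/7 + b)/(3 + b - n))
51*A(0, -5) - 11 = 51*((138/7 + 0)/(3 + 0 - 1*(-5))) - 11 = 51*((138/7)/(3 + 0 + 5)) - 11 = 51*((138/7)/8) - 11 = 51*((1/8)*(138/7)) - 11 = 51*(69/28) - 11 = 3519/28 - 11 = 3211/28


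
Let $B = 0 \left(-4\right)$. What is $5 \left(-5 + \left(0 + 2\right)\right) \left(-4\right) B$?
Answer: $0$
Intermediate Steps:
$B = 0$
$5 \left(-5 + \left(0 + 2\right)\right) \left(-4\right) B = 5 \left(-5 + \left(0 + 2\right)\right) \left(-4\right) 0 = 5 \left(-5 + 2\right) \left(-4\right) 0 = 5 \left(\left(-3\right) \left(-4\right)\right) 0 = 5 \cdot 12 \cdot 0 = 60 \cdot 0 = 0$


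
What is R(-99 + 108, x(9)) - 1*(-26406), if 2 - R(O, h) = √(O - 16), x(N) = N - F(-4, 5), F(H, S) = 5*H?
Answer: 26408 - I*√7 ≈ 26408.0 - 2.6458*I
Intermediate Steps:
x(N) = 20 + N (x(N) = N - 5*(-4) = N - 1*(-20) = N + 20 = 20 + N)
R(O, h) = 2 - √(-16 + O) (R(O, h) = 2 - √(O - 16) = 2 - √(-16 + O))
R(-99 + 108, x(9)) - 1*(-26406) = (2 - √(-16 + (-99 + 108))) - 1*(-26406) = (2 - √(-16 + 9)) + 26406 = (2 - √(-7)) + 26406 = (2 - I*√7) + 26406 = 26408 - I*√7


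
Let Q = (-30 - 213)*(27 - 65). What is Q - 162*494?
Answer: -70794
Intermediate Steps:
Q = 9234 (Q = -243*(-38) = 9234)
Q - 162*494 = 9234 - 162*494 = 9234 - 80028 = -70794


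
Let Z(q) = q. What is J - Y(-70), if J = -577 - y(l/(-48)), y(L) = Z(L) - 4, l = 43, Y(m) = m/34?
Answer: -465157/816 ≈ -570.04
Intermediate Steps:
Y(m) = m/34 (Y(m) = m*(1/34) = m/34)
y(L) = -4 + L (y(L) = L - 4 = -4 + L)
J = -27461/48 (J = -577 - (-4 + 43/(-48)) = -577 - (-4 + 43*(-1/48)) = -577 - (-4 - 43/48) = -577 - 1*(-235/48) = -577 + 235/48 = -27461/48 ≈ -572.10)
J - Y(-70) = -27461/48 - (-70)/34 = -27461/48 - 1*(-35/17) = -27461/48 + 35/17 = -465157/816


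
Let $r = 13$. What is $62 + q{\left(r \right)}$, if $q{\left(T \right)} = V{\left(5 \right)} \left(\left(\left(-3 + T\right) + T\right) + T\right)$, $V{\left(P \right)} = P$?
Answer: $242$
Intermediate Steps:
$q{\left(T \right)} = -15 + 15 T$ ($q{\left(T \right)} = 5 \left(\left(\left(-3 + T\right) + T\right) + T\right) = 5 \left(\left(-3 + 2 T\right) + T\right) = 5 \left(-3 + 3 T\right) = -15 + 15 T$)
$62 + q{\left(r \right)} = 62 + \left(-15 + 15 \cdot 13\right) = 62 + \left(-15 + 195\right) = 62 + 180 = 242$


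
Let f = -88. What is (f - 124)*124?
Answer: -26288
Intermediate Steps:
(f - 124)*124 = (-88 - 124)*124 = -212*124 = -26288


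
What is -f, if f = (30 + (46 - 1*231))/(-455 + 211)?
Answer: -155/244 ≈ -0.63525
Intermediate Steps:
f = 155/244 (f = (30 + (46 - 231))/(-244) = (30 - 185)*(-1/244) = -155*(-1/244) = 155/244 ≈ 0.63525)
-f = -1*155/244 = -155/244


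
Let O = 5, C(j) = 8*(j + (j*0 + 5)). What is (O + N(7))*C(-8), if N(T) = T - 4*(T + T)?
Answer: 1056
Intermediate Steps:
C(j) = 40 + 8*j (C(j) = 8*(j + (0 + 5)) = 8*(j + 5) = 8*(5 + j) = 40 + 8*j)
N(T) = -7*T (N(T) = T - 8*T = -7*T)
(O + N(7))*C(-8) = (5 - 7*7)*(40 + 8*(-8)) = (5 - 49)*(40 - 64) = -44*(-24) = 1056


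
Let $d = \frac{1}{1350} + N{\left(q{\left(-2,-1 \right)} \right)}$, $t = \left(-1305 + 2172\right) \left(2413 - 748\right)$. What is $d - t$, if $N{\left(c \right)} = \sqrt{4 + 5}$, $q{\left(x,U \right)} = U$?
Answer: $- \frac{1948795199}{1350} \approx -1.4436 \cdot 10^{6}$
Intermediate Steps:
$N{\left(c \right)} = 3$ ($N{\left(c \right)} = \sqrt{9} = 3$)
$t = 1443555$ ($t = 867 \cdot 1665 = 1443555$)
$d = \frac{4051}{1350}$ ($d = \frac{1}{1350} + 3 = \frac{4051}{1350} \approx 3.0007$)
$d - t = \frac{4051}{1350} - 1443555 = - \frac{1948795199}{1350}$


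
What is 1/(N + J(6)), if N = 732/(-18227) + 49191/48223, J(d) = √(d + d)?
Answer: -252351094674880047/2843004922587881017 + 1545143546537411282*√3/8529014767763643051 ≈ 0.22502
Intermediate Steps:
J(d) = √2*√d (J(d) = √(2*d) = √2*√d)
N = 861305121/878960621 (N = 732*(-1/18227) + 49191*(1/48223) = -732/18227 + 49191/48223 = 861305121/878960621 ≈ 0.97991)
1/(N + J(6)) = 1/(861305121/878960621 + √2*√6) = 1/(861305121/878960621 + 2*√3)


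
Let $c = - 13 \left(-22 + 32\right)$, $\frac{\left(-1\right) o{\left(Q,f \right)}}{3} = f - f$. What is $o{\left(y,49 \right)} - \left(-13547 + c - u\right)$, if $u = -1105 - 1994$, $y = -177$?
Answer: $10578$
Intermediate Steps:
$o{\left(Q,f \right)} = 0$ ($o{\left(Q,f \right)} = - 3 \left(f - f\right) = \left(-3\right) 0 = 0$)
$c = -130$ ($c = \left(-13\right) 10 = -130$)
$u = -3099$ ($u = -1105 - 1994 = -3099$)
$o{\left(y,49 \right)} - \left(-13547 + c - u\right) = 0 + \left(13547 - 2969\right) = 0 + 10578 = 10578$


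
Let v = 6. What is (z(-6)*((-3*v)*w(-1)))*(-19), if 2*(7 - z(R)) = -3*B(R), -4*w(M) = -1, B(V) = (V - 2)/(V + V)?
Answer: 684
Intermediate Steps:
B(V) = (-2 + V)/(2*V) (B(V) = (-2 + V)/((2*V)) = (-2 + V)*(1/(2*V)) = (-2 + V)/(2*V))
w(M) = ¼ (w(M) = -¼*(-1) = ¼)
z(R) = 7 + 3*(-2 + R)/(4*R) (z(R) = 7 - (-3)*(-2 + R)/(2*R)/2 = 7 - (-3)*(-2 + R)/(4*R) = 7 + 3*(-2 + R)/(4*R))
(z(-6)*((-3*v)*w(-1)))*(-19) = (((¼)*(-6 + 31*(-6))/(-6))*(-3*6*(¼)))*(-19) = (((¼)*(-⅙)*(-6 - 186))*(-18*¼))*(-19) = (((¼)*(-⅙)*(-192))*(-9/2))*(-19) = (8*(-9/2))*(-19) = -36*(-19) = 684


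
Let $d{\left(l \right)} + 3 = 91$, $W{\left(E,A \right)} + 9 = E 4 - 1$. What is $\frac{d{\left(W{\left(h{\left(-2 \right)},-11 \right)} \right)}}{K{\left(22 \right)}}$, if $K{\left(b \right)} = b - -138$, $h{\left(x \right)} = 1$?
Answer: $\frac{11}{20} \approx 0.55$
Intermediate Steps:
$W{\left(E,A \right)} = -10 + 4 E$ ($W{\left(E,A \right)} = -9 + \left(E 4 - 1\right) = -9 + \left(4 E - 1\right) = -9 + \left(-1 + 4 E\right) = -10 + 4 E$)
$K{\left(b \right)} = 138 + b$ ($K{\left(b \right)} = b + 138 = 138 + b$)
$d{\left(l \right)} = 88$ ($d{\left(l \right)} = -3 + 91 = 88$)
$\frac{d{\left(W{\left(h{\left(-2 \right)},-11 \right)} \right)}}{K{\left(22 \right)}} = \frac{88}{138 + 22} = \frac{88}{160} = 88 \cdot \frac{1}{160} = \frac{11}{20}$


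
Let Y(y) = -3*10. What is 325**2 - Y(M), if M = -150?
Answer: 105655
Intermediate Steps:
Y(y) = -30
325**2 - Y(M) = 325**2 - 1*(-30) = 105625 + 30 = 105655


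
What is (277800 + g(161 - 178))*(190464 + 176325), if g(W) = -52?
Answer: 101874911172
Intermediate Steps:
(277800 + g(161 - 178))*(190464 + 176325) = (277800 - 52)*(190464 + 176325) = 277748*366789 = 101874911172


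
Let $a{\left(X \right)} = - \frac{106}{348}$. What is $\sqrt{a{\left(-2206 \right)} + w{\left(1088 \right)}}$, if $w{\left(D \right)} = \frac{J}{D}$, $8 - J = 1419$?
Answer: $\frac{i \sqrt{775779}}{696} \approx 1.2655 i$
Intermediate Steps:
$a{\left(X \right)} = - \frac{53}{174}$ ($a{\left(X \right)} = \left(-106\right) \frac{1}{348} = - \frac{53}{174}$)
$J = -1411$ ($J = 8 - 1419 = -1411$)
$w{\left(D \right)} = - \frac{1411}{D}$
$\sqrt{a{\left(-2206 \right)} + w{\left(1088 \right)}} = \sqrt{- \frac{53}{174} - \frac{1411}{1088}} = \sqrt{- \frac{53}{174} - \frac{83}{64}} = \sqrt{- \frac{8917}{5568}} = \frac{i \sqrt{775779}}{696}$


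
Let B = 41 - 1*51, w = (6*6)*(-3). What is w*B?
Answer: 1080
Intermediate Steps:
w = -108 (w = 36*(-3) = -108)
B = -10 (B = 41 - 51 = -10)
w*B = -108*(-10) = 1080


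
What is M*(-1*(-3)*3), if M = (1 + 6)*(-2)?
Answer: -126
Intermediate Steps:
M = -14 (M = 7*(-2) = -14)
M*(-1*(-3)*3) = -14*(-1*(-3))*3 = -42*3 = -14*9 = -126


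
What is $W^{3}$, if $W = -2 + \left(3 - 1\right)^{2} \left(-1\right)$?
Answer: $-216$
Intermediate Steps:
$W = -6$ ($W = -2 + 2^{2} \left(-1\right) = -2 + 4 \left(-1\right) = -2 - 4 = -6$)
$W^{3} = \left(-6\right)^{3} = -216$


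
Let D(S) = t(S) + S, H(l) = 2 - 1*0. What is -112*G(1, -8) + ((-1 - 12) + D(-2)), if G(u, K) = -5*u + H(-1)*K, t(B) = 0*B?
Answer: 2337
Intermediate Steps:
H(l) = 2 (H(l) = 2 + 0 = 2)
t(B) = 0
G(u, K) = -5*u + 2*K
D(S) = S (D(S) = 0 + S = S)
-112*G(1, -8) + ((-1 - 12) + D(-2)) = -112*(-5*1 + 2*(-8)) + ((-1 - 12) - 2) = -112*(-5 - 16) + (-13 - 2) = -112*(-21) - 15 = 2352 - 15 = 2337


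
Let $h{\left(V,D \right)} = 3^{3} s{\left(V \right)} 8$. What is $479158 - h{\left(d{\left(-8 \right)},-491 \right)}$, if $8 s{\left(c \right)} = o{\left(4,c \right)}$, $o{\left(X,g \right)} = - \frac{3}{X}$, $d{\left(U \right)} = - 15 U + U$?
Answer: $\frac{1916713}{4} \approx 4.7918 \cdot 10^{5}$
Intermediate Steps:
$d{\left(U \right)} = - 14 U$
$s{\left(c \right)} = - \frac{3}{32}$ ($s{\left(c \right)} = \frac{\left(-3\right) \frac{1}{4}}{8} = \frac{1}{8} \left(- \frac{3}{4}\right) = - \frac{3}{32}$)
$h{\left(V,D \right)} = - \frac{81}{4}$ ($h{\left(V,D \right)} = 3^{3} \left(- \frac{3}{32}\right) 8 = 27 \left(- \frac{3}{32}\right) 8 = \left(- \frac{81}{32}\right) 8 = - \frac{81}{4}$)
$479158 - h{\left(d{\left(-8 \right)},-491 \right)} = 479158 - - \frac{81}{4} = 479158 + \frac{81}{4} = \frac{1916713}{4}$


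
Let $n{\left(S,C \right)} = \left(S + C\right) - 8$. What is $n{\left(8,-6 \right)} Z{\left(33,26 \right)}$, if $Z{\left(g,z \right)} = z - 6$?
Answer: $-120$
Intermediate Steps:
$Z{\left(g,z \right)} = -6 + z$
$n{\left(S,C \right)} = -8 + C + S$ ($n{\left(S,C \right)} = \left(C + S\right) - 8 = -8 + C + S$)
$n{\left(8,-6 \right)} Z{\left(33,26 \right)} = \left(-8 - 6 + 8\right) \left(-6 + 26\right) = \left(-6\right) 20 = -120$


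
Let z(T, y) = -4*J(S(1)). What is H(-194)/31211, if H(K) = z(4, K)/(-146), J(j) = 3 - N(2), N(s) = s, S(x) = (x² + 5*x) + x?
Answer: 2/2278403 ≈ 8.7781e-7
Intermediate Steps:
S(x) = x² + 6*x
J(j) = 1 (J(j) = 3 - 1*2 = 3 - 2 = 1)
z(T, y) = -4 (z(T, y) = -4*1 = -4)
H(K) = 2/73 (H(K) = -4/(-146) = -4*(-1/146) = 2/73)
H(-194)/31211 = (2/73)/31211 = (2/73)*(1/31211) = 2/2278403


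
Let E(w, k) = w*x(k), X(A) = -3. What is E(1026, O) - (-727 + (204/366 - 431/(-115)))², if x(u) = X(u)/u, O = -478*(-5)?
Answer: -6142768923687479/11761243775 ≈ -5.2229e+5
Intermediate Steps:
O = 2390
x(u) = -3/u
E(w, k) = -3*w/k (E(w, k) = w*(-3/k) = -3*w/k)
E(1026, O) - (-727 + (204/366 - 431/(-115)))² = -3*1026/2390 - (-727 + (204/366 - 431/(-115)))² = -3*1026*1/2390 - (-727 + (204*(1/366) - 431*(-1/115)))² = -1539/1195 - (-727 + (34/61 + 431/115))² = -1539/1195 - (-727 + 30201/7015)² = -1539/1195 - (-5069704/7015)² = -1539/1195 - 1*25701898647616/49210225 = -1539/1195 - 25701898647616/49210225 = -6142768923687479/11761243775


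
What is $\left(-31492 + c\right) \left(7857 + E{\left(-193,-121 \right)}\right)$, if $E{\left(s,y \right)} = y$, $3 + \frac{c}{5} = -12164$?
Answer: $-714241672$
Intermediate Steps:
$c = -60835$ ($c = -15 + 5 \left(-12164\right) = -15 - 60820 = -60835$)
$\left(-31492 + c\right) \left(7857 + E{\left(-193,-121 \right)}\right) = \left(-31492 - 60835\right) \left(7857 - 121\right) = \left(-92327\right) 7736 = -714241672$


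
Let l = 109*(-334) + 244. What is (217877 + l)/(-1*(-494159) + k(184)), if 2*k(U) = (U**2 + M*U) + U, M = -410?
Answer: 181715/473459 ≈ 0.38380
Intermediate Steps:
l = -36162 (l = -36406 + 244 = -36162)
k(U) = U**2/2 - 409*U/2 (k(U) = ((U**2 - 410*U) + U)/2 = (U**2 - 409*U)/2 = U**2/2 - 409*U/2)
(217877 + l)/(-1*(-494159) + k(184)) = (217877 - 36162)/(-1*(-494159) + (1/2)*184*(-409 + 184)) = 181715/(494159 + (1/2)*184*(-225)) = 181715/(494159 - 20700) = 181715/473459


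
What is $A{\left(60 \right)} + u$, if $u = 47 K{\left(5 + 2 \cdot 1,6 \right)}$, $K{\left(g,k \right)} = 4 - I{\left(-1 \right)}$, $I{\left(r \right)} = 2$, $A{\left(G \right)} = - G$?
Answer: $34$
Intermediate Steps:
$K{\left(g,k \right)} = 2$ ($K{\left(g,k \right)} = 4 - 2 = 2$)
$u = 94$ ($u = 47 \cdot 2 = 94$)
$A{\left(60 \right)} + u = \left(-1\right) 60 + 94 = -60 + 94 = 34$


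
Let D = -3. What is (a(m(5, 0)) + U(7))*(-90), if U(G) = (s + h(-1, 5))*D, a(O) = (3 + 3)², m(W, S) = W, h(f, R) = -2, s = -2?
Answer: -4320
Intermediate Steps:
a(O) = 36 (a(O) = 6² = 36)
U(G) = 12 (U(G) = (-2 - 2)*(-3) = -4*(-3) = 12)
(a(m(5, 0)) + U(7))*(-90) = (36 + 12)*(-90) = 48*(-90) = -4320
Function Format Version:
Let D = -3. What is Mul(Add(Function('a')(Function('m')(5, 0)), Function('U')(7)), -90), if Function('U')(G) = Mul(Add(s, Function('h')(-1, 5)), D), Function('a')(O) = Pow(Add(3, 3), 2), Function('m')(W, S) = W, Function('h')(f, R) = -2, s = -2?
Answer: -4320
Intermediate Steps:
Function('a')(O) = 36 (Function('a')(O) = Pow(6, 2) = 36)
Function('U')(G) = 12 (Function('U')(G) = Mul(Add(-2, -2), -3) = Mul(-4, -3) = 12)
Mul(Add(Function('a')(Function('m')(5, 0)), Function('U')(7)), -90) = Mul(Add(36, 12), -90) = Mul(48, -90) = -4320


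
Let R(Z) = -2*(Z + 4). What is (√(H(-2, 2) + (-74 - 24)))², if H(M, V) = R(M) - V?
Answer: -104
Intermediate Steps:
R(Z) = -8 - 2*Z (R(Z) = -2*(4 + Z) = -8 - 2*Z)
H(M, V) = -8 - V - 2*M (H(M, V) = (-8 - 2*M) - V = -8 - V - 2*M)
(√(H(-2, 2) + (-74 - 24)))² = (√((-8 - 1*2 - 2*(-2)) + (-74 - 24)))² = (√((-8 - 2 + 4) - 98))² = (√(-6 - 98))² = (√(-104))² = (2*I*√26)² = -104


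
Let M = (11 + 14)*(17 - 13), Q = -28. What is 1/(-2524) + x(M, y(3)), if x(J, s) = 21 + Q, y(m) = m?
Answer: -17669/2524 ≈ -7.0004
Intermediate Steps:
M = 100 (M = 25*4 = 100)
x(J, s) = -7 (x(J, s) = 21 - 28 = -7)
1/(-2524) + x(M, y(3)) = 1/(-2524) - 7 = -1/2524 - 7 = -17669/2524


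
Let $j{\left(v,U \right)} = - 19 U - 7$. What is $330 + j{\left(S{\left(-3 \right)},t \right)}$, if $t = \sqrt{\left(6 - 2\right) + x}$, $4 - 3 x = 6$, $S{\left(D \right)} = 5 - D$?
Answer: $323 - \frac{19 \sqrt{30}}{3} \approx 288.31$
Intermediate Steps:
$x = - \frac{2}{3}$ ($x = \frac{4}{3} - 2 = - \frac{2}{3} \approx -0.66667$)
$t = \frac{\sqrt{30}}{3}$ ($t = \sqrt{\left(6 - 2\right) - \frac{2}{3}} = \sqrt{4 - \frac{2}{3}} = \sqrt{\frac{10}{3}} = \frac{\sqrt{30}}{3} \approx 1.8257$)
$j{\left(v,U \right)} = -7 - 19 U$
$330 + j{\left(S{\left(-3 \right)},t \right)} = 330 - \left(7 + 19 \frac{\sqrt{30}}{3}\right) = 330 - \left(7 + \frac{19 \sqrt{30}}{3}\right) = 323 - \frac{19 \sqrt{30}}{3}$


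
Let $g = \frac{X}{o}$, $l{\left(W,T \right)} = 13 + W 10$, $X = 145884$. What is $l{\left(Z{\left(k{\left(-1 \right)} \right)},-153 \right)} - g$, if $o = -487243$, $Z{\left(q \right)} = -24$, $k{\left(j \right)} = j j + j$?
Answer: $- \frac{110458277}{487243} \approx -226.7$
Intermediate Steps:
$k{\left(j \right)} = j + j^{2}$ ($k{\left(j \right)} = j^{2} + j = j + j^{2}$)
$l{\left(W,T \right)} = 13 + 10 W$
$g = - \frac{145884}{487243}$ ($g = \frac{145884}{-487243} = 145884 \left(- \frac{1}{487243}\right) = - \frac{145884}{487243} \approx -0.29941$)
$l{\left(Z{\left(k{\left(-1 \right)} \right)},-153 \right)} - g = \left(13 + 10 \left(-24\right)\right) - - \frac{145884}{487243} = \left(13 - 240\right) + \frac{145884}{487243} = -227 + \frac{145884}{487243} = - \frac{110458277}{487243}$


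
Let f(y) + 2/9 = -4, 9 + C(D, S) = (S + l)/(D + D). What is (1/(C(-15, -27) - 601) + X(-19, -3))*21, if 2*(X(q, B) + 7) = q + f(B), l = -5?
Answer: -5355280/13701 ≈ -390.87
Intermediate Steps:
C(D, S) = -9 + (-5 + S)/(2*D) (C(D, S) = -9 + (S - 5)/(D + D) = -9 + (-5 + S)/((2*D)) = -9 + (-5 + S)*(1/(2*D)) = -9 + (-5 + S)/(2*D))
f(y) = -38/9 (f(y) = -2/9 - 4 = -38/9)
X(q, B) = -82/9 + q/2 (X(q, B) = -7 + (q - 38/9)/2 = -7 + (-38/9 + q)/2 = -7 + (-19/9 + q/2) = -82/9 + q/2)
(1/(C(-15, -27) - 601) + X(-19, -3))*21 = (1/((½)*(-5 - 27 - 18*(-15))/(-15) - 601) + (-82/9 + (½)*(-19)))*21 = (1/((½)*(-1/15)*(-5 - 27 + 270) - 601) + (-82/9 - 19/2))*21 = (1/((½)*(-1/15)*238 - 601) - 335/18)*21 = (1/(-119/15 - 601) - 335/18)*21 = (1/(-9134/15) - 335/18)*21 = (-15/9134 - 335/18)*21 = -765040/41103*21 = -5355280/13701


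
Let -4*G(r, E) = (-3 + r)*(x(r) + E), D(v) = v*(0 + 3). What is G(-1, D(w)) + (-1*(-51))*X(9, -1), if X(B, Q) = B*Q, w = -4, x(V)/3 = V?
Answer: -474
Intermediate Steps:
x(V) = 3*V
D(v) = 3*v (D(v) = v*3 = 3*v)
G(r, E) = -(-3 + r)*(E + 3*r)/4 (G(r, E) = -(-3 + r)*(3*r + E)/4 = -(-3 + r)*(E + 3*r)/4)
G(-1, D(w)) + (-1*(-51))*X(9, -1) = (-¾*(-1)² + 3*(3*(-4))/4 + (9/4)*(-1) - ¼*3*(-4)*(-1)) + (-1*(-51))*(9*(-1)) = (-¾*1 + (¾)*(-12) - 9/4 - ¼*(-12)*(-1)) + 51*(-9) = (-¾ - 9 - 9/4 - 3) - 459 = -15 - 459 = -474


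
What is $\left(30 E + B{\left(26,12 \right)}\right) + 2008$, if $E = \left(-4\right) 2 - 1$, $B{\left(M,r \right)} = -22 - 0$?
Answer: $1716$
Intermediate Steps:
$B{\left(M,r \right)} = -22$ ($B{\left(M,r \right)} = -22 + 0 = -22$)
$E = -9$ ($E = -8 - 1 = -9$)
$\left(30 E + B{\left(26,12 \right)}\right) + 2008 = \left(30 \left(-9\right) - 22\right) + 2008 = \left(-270 - 22\right) + 2008 = -292 + 2008 = 1716$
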